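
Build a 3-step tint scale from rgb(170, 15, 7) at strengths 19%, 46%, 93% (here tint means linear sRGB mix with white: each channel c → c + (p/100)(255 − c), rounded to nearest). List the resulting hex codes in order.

#BA3D36, #D17D79, #F9EEEE

19%: (170 + 16.15 = 186.15→186, 15 + 45.6 = 60.6→61, 7 + 47.12 = 54.12→54) → #BA3D36
46%: (170 + 39.1 = 209.1→209, 15 + 110.4 = 125.4→125, 7 + 114.08 = 121.08→121) → #D17D79
93%: (170 + 79.05 = 249.05→249, 15 + 223.2 = 238.2→238, 7 + 230.64 = 237.64→238) → #F9EEEE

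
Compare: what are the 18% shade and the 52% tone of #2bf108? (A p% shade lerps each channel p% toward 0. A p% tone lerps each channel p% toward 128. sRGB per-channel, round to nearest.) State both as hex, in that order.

#2bf108 is rgb(43, 241, 8).
18% shade:
  R: 43 + 0.18×(0−43) = 43 − 7.74 = 35.26 → 35
  G: 241 + 0.18×(0−241) = 241 − 43.38 = 197.62 → 198
  B: 8 + 0.18×(0−8) = 8 − 1.44 = 6.56 → 7
  → #23c607
52% tone:
  R: 43 + 0.52×(128−43) = 43 + 44.2 = 87.2 → 87
  G: 241 + 0.52×(128−241) = 241 − 58.76 = 182.24 → 182
  B: 8 + 62.4 = 70.4 → 70
  → #57b646

#23c607, #57b646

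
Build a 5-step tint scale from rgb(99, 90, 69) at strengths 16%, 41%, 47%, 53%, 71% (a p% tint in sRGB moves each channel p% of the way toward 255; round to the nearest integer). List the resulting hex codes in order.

#7c7463, #a39e91, #aca89c, #b6b1a8, #d2cfc9

16%: (99 + 24.96 = 123.96→124, 90 + 26.4 = 116.4→116, 69 + 29.76 = 98.76→99) → #7c7463
41%: (99 + 63.96 = 162.96→163, 90 + 67.65 = 157.65→158, 69 + 76.26 = 145.26→145) → #a39e91
47%: (99 + 73.32 = 172.32→172, 90 + 77.55 = 167.55→168, 69 + 87.42 = 156.42→156) → #aca89c
53%: (99 + 82.68 = 181.68→182, 90 + 87.45 = 177.45→177, 69 + 98.58 = 167.58→168) → #b6b1a8
71%: (99 + 110.76 = 209.76→210, 90 + 117.15 = 207.15→207, 69 + 132.06 = 201.06→201) → #d2cfc9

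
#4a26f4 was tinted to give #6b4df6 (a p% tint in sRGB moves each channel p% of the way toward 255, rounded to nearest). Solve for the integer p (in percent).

#4a26f4 is rgb(74, 38, 244); #6b4df6 is rgb(107, 77, 246).
On the G channel (widest range): 77 ≈ 38 + (p/100)(255 − 38), so p ≈ 100×(77 − 38)/(255 − 38) = 3900/217 = 17.97.
p = 18 reproduces all three channels after rounding.

18%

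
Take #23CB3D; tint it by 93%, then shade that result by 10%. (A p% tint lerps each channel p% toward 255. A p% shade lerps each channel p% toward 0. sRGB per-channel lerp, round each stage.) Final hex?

#D8E2D9

#23CB3D is rgb(35, 203, 61).
A 93% tint moves each channel 93% toward 255:
  R: 35 + 0.93×(255−35) = 35 + 204.6 = 239.6 → 240
  G: 203 + 0.93×(255−203) = 203 + 48.36 = 251.36 → 251
  B: 61 + 0.93×(255−61) = 61 + 180.42 = 241.42 → 241
After the tint: rgb(240, 251, 241) = #F0FBF1.
Per channel, c → c + 0.1(0 − c):
  R: 240 − 24 = 216 → 216
  G: 251 − 25.1 = 225.9 → 226
  B: 241 + 0.1×(0−241) = 241 − 24.1 = 216.9 → 217
rgb(216, 226, 217) = #D8E2D9.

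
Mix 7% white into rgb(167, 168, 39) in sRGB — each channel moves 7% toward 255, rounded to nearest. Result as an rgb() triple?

rgb(173, 174, 54)

Lerp each channel 7% toward 255:
  R: 167 + 6.16 = 173.16 → 173
  G: 168 + 0.07×(255−168) = 168 + 6.09 = 174.09 → 174
  B: 39 + 15.12 = 54.12 → 54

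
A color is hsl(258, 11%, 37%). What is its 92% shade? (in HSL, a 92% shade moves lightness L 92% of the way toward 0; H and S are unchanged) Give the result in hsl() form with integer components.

hsl(258, 11%, 3%)

L moves 92% from 37 toward 0: 37 − 34.04 = 2.96 → 3.
H and S are unchanged.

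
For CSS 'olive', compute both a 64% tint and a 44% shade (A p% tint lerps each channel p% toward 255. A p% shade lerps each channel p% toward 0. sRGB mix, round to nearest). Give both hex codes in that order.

#D1D1A3, #484800

CSS olive is rgb(128, 128, 0).
64% tint:
  R: 128 + 0.64×(255−128) = 128 + 81.28 = 209.28 → 209
  G: 128 + 0.64×(255−128) = 128 + 81.28 = 209.28 → 209
  B: 0 + 0.64×(255−0) = 0 + 163.2 = 163.2 → 163
  → #D1D1A3
44% shade:
  R: 128 − 56.32 = 71.68 → 72
  G: 128 − 56.32 = 71.68 → 72
  B: 0 + 0 = 0 → 0
  → #484800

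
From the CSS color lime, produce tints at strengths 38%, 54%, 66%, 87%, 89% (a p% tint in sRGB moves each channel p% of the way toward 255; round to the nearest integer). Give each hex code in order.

#61ff61, #8aff8a, #a8ffa8, #deffde, #e3ffe3

CSS lime is rgb(0, 255, 0).
38%: (0 + 96.9 = 96.9→97, 255→255, 0 + 96.9 = 96.9→97) → #61ff61
54%: (0 + 137.7 = 137.7→138, 255→255, 0 + 137.7 = 137.7→138) → #8aff8a
66%: (0 + 168.3 = 168.3→168, 255→255, 0 + 168.3 = 168.3→168) → #a8ffa8
87%: (0 + 221.85 = 221.85→222, 255→255, 0 + 221.85 = 221.85→222) → #deffde
89%: (0 + 226.95 = 226.95→227, 255→255, 0 + 226.95 = 226.95→227) → #e3ffe3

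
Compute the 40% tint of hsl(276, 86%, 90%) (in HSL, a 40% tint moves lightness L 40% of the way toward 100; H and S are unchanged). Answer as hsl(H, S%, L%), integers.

L moves 40% from 90 toward 100: 90 + 4 = 94 → 94.
H and S are unchanged.

hsl(276, 86%, 94%)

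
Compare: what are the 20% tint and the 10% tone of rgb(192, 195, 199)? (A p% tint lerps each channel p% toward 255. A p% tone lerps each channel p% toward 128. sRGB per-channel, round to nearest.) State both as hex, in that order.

#CDCFD2, #BABCC0

20% tint:
  R: 192 + 12.6 = 204.6 → 205
  G: 195 + 0.2×(255−195) = 195 + 12 = 207 → 207
  B: 199 + 0.2×(255−199) = 199 + 11.2 = 210.2 → 210
  → #CDCFD2
10% tone:
  R: 192 + 0.1×(128−192) = 192 − 6.4 = 185.6 → 186
  G: 195 + 0.1×(128−195) = 195 − 6.7 = 188.3 → 188
  B: 199 + 0.1×(128−199) = 199 − 7.1 = 191.9 → 192
  → #BABCC0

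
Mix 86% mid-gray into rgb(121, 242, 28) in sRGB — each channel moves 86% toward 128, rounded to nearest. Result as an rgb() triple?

rgb(127, 144, 114)

An 86% tone moves each channel 86% toward 128:
  R: 121 + 6.02 = 127.02 → 127
  G: 242 + 0.86×(128−242) = 242 − 98.04 = 143.96 → 144
  B: 28 + 0.86×(128−28) = 28 + 86 = 114 → 114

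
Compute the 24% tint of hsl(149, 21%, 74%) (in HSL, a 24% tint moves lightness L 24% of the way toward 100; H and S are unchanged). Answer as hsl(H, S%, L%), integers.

L moves 24% from 74 toward 100: 74 + 6.24 = 80.24 → 80.
H and S are unchanged.

hsl(149, 21%, 80%)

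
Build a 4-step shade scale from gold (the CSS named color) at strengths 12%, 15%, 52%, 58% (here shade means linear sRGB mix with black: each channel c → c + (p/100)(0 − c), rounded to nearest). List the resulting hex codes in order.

#E0BD00, #D9B700, #7A6700, #6B5A00

CSS gold is rgb(255, 215, 0).
12%: (255 − 30.6 = 224.4→224, 215 − 25.8 = 189.2→189, 0→0) → #E0BD00
15%: (255 − 38.25 = 216.75→217, 215 − 32.25 = 182.75→183, 0→0) → #D9B700
52%: (255 − 132.6 = 122.4→122, 215 − 111.8 = 103.2→103, 0→0) → #7A6700
58%: (255 − 147.9 = 107.1→107, 215 − 124.7 = 90.3→90, 0→0) → #6B5A00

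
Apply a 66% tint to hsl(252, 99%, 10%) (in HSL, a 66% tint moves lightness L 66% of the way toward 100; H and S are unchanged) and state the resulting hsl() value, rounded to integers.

hsl(252, 99%, 69%)

L moves 66% from 10 toward 100: 10 + 59.4 = 69.4 → 69.
H and S are unchanged.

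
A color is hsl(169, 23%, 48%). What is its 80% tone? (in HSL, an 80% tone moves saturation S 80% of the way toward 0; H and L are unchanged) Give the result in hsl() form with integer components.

S moves 80% from 23 toward 0: 23 − 18.4 = 4.6 → 5.
H and L are unchanged.

hsl(169, 5%, 48%)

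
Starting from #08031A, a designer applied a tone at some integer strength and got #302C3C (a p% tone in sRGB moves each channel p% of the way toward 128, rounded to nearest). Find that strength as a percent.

#08031A is rgb(8, 3, 26); #302C3C is rgb(48, 44, 60).
On the G channel (widest range): 44 ≈ 3 + (p/100)(128 − 3), so p ≈ 100×(44 − 3)/(128 − 3) = 4100/125 = 32.80.
p = 33 reproduces all three channels after rounding.

33%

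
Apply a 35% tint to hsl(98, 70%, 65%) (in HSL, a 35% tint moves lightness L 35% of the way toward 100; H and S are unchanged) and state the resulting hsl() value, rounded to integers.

L moves 35% from 65 toward 100: 65 + 12.25 = 77.25 → 77.
H and S are unchanged.

hsl(98, 70%, 77%)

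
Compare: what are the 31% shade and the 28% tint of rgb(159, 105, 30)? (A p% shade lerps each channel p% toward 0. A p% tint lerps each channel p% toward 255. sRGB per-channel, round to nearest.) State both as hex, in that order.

31% shade:
  R: 159 + 0.31×(0−159) = 159 − 49.29 = 109.71 → 110
  G: 105 − 32.55 = 72.45 → 72
  B: 30 − 9.3 = 20.7 → 21
  → #6E4815
28% tint:
  R: 159 + 26.88 = 185.88 → 186
  G: 105 + 42 = 147 → 147
  B: 30 + 0.28×(255−30) = 30 + 63 = 93 → 93
  → #BA935D

#6E4815, #BA935D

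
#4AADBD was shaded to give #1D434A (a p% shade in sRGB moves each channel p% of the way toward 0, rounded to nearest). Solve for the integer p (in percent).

61%

#4AADBD is rgb(74, 173, 189); #1D434A is rgb(29, 67, 74).
On the B channel (widest range): 74 ≈ 189 + (p/100)(0 − 189), so p ≈ 100×(74 − 189)/(0 − 189) = -11500/-189 = 60.85.
p = 61 reproduces all three channels after rounding.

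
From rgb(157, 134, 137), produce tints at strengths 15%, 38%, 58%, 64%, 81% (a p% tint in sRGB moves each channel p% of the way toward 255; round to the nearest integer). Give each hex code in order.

15%: (157 + 14.7 = 171.7→172, 134 + 18.15 = 152.15→152, 137 + 17.7 = 154.7→155) → #ac989b
38%: (157 + 37.24 = 194.24→194, 134 + 45.98 = 179.98→180, 137 + 44.84 = 181.84→182) → #c2b4b6
58%: (157 + 56.84 = 213.84→214, 134 + 70.18 = 204.18→204, 137 + 68.44 = 205.44→205) → #d6cccd
64%: (157 + 62.72 = 219.72→220, 134 + 77.44 = 211.44→211, 137 + 75.52 = 212.52→213) → #dcd3d5
81%: (157 + 79.38 = 236.38→236, 134 + 98.01 = 232.01→232, 137 + 95.58 = 232.58→233) → #ece8e9

#ac989b, #c2b4b6, #d6cccd, #dcd3d5, #ece8e9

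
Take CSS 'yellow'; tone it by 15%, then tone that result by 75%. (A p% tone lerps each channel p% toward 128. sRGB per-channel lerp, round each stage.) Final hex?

CSS yellow is rgb(255, 255, 0).
Per channel, c → c + 0.15(128 − c):
  R: 255 + 0.15×(128−255) = 255 − 19.05 = 235.95 → 236
  G: 255 + 0.15×(128−255) = 255 − 19.05 = 235.95 → 236
  B: 0 + 19.2 = 19.2 → 19
After the tone: rgb(236, 236, 19) = #ECEC13.
Lerp each channel 75% toward 128:
  R: 236 − 81 = 155 → 155
  G: 236 + 0.75×(128−236) = 236 − 81 = 155 → 155
  B: 19 + 0.75×(128−19) = 19 + 81.75 = 100.75 → 101
rgb(155, 155, 101) = #9B9B65.

#9B9B65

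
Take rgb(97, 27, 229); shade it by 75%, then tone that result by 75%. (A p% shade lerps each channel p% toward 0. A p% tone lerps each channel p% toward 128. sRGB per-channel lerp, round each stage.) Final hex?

Lerp each channel 75% toward 0:
  R: 97 + 0.75×(0−97) = 97 − 72.75 = 24.25 → 24
  G: 27 − 20.25 = 6.75 → 7
  B: 229 − 171.75 = 57.25 → 57
After the shade: rgb(24, 7, 57) = #180739.
Per channel, c → c + 0.75(128 − c):
  R: 24 + 0.75×(128−24) = 24 + 78 = 102 → 102
  G: 7 + 0.75×(128−7) = 7 + 90.75 = 97.75 → 98
  B: 57 + 0.75×(128−57) = 57 + 53.25 = 110.25 → 110
rgb(102, 98, 110) = #66626E.

#66626E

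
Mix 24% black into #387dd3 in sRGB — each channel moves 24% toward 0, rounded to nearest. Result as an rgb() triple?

rgb(43, 95, 160)

#387dd3 is rgb(56, 125, 211).
Per channel, c → c + 0.24(0 − c):
  R: 56 − 13.44 = 42.56 → 43
  G: 125 − 30 = 95 → 95
  B: 211 − 50.64 = 160.36 → 160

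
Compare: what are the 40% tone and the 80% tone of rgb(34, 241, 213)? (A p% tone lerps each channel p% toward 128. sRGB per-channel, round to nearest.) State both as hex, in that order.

40% tone:
  R: 34 + 0.4×(128−34) = 34 + 37.6 = 71.6 → 72
  G: 241 + 0.4×(128−241) = 241 − 45.2 = 195.8 → 196
  B: 213 + 0.4×(128−213) = 213 − 34 = 179 → 179
  → #48C4B3
80% tone:
  R: 34 + 0.8×(128−34) = 34 + 75.2 = 109.2 → 109
  G: 241 + 0.8×(128−241) = 241 − 90.4 = 150.6 → 151
  B: 213 + 0.8×(128−213) = 213 − 68 = 145 → 145
  → #6D9791

#48C4B3, #6D9791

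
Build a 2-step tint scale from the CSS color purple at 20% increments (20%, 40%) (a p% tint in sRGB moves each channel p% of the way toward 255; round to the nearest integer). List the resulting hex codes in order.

#993399, #b366b3

CSS purple is rgb(128, 0, 128).
20%: (128 + 25.4 = 153.4→153, 0 + 51 = 51→51, 128 + 25.4 = 153.4→153) → #993399
40%: (128 + 50.8 = 178.8→179, 0 + 102 = 102→102, 128 + 50.8 = 178.8→179) → #b366b3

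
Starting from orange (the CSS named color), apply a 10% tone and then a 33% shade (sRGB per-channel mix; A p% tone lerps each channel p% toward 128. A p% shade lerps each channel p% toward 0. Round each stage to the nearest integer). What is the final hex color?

#A26C09

CSS orange is rgb(255, 165, 0).
Lerp each channel 10% toward 128:
  R: 255 + 0.1×(128−255) = 255 − 12.7 = 242.3 → 242
  G: 165 − 3.7 = 161.3 → 161
  B: 0 + 0.1×(128−0) = 0 + 12.8 = 12.8 → 13
After the tone: rgb(242, 161, 13) = #F2A10D.
Lerp each channel 33% toward 0:
  R: 242 + 0.33×(0−242) = 242 − 79.86 = 162.14 → 162
  G: 161 − 53.13 = 107.87 → 108
  B: 13 + 0.33×(0−13) = 13 − 4.29 = 8.71 → 9
rgb(162, 108, 9) = #A26C09.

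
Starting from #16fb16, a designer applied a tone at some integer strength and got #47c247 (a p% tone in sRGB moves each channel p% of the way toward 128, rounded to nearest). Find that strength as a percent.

46%

#16fb16 is rgb(22, 251, 22); #47c247 is rgb(71, 194, 71).
On the G channel (widest range): 194 ≈ 251 + (p/100)(128 − 251), so p ≈ 100×(194 − 251)/(128 − 251) = -5700/-123 = 46.34.
p = 46 reproduces all three channels after rounding.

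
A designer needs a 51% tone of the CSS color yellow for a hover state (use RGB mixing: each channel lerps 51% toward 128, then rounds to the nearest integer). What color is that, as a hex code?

CSS yellow is rgb(255, 255, 0).
Per channel, c → c + 0.51(128 − c):
  R: 255 + 0.51×(128−255) = 255 − 64.77 = 190.23 → 190
  G: 255 + 0.51×(128−255) = 255 − 64.77 = 190.23 → 190
  B: 0 + 0.51×(128−0) = 0 + 65.28 = 65.28 → 65
rgb(190, 190, 65) = #BEBE41.

#BEBE41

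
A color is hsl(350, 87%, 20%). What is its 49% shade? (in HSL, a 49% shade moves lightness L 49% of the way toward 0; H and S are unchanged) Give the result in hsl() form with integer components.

L moves 49% from 20 toward 0: 20 − 9.8 = 10.2 → 10.
H and S are unchanged.

hsl(350, 87%, 10%)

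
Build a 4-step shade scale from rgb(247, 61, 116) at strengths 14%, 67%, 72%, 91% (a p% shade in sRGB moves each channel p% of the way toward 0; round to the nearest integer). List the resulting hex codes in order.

#D43464, #521426, #451120, #16050A

14%: (247 − 34.58 = 212.42→212, 61 − 8.54 = 52.46→52, 116 − 16.24 = 99.76→100) → #D43464
67%: (247 − 165.49 = 81.51→82, 61 − 40.87 = 20.13→20, 116 − 77.72 = 38.28→38) → #521426
72%: (247 − 177.84 = 69.16→69, 61 − 43.92 = 17.08→17, 116 − 83.52 = 32.48→32) → #451120
91%: (247 − 224.77 = 22.23→22, 61 − 55.51 = 5.49→5, 116 − 105.56 = 10.44→10) → #16050A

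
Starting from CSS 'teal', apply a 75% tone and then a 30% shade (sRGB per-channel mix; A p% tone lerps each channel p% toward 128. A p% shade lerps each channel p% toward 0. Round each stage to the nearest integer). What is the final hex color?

CSS teal is rgb(0, 128, 128).
A 75% tone moves each channel 75% toward 128:
  R: 0 + 0.75×(128−0) = 0 + 96 = 96 → 96
  G: 128 + 0.75×(128−128) = 128 + 0 = 128 → 128
  B: 128 + 0.75×(128−128) = 128 + 0 = 128 → 128
After the tone: rgb(96, 128, 128) = #608080.
Lerp each channel 30% toward 0:
  R: 96 − 28.8 = 67.2 → 67
  G: 128 + 0.3×(0−128) = 128 − 38.4 = 89.6 → 90
  B: 128 − 38.4 = 89.6 → 90
rgb(67, 90, 90) = #435a5a.

#435a5a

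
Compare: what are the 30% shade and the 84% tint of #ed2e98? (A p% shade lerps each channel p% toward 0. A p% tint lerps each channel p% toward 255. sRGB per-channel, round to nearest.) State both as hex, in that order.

#a6206a, #fcdeef

#ed2e98 is rgb(237, 46, 152).
30% shade:
  R: 237 − 71.1 = 165.9 → 166
  G: 46 − 13.8 = 32.2 → 32
  B: 152 + 0.3×(0−152) = 152 − 45.6 = 106.4 → 106
  → #a6206a
84% tint:
  R: 237 + 0.84×(255−237) = 237 + 15.12 = 252.12 → 252
  G: 46 + 175.56 = 221.56 → 222
  B: 152 + 0.84×(255−152) = 152 + 86.52 = 238.52 → 239
  → #fcdeef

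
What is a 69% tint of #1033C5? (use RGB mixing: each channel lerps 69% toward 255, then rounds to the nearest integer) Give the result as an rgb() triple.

#1033C5 is rgb(16, 51, 197).
A 69% tint moves each channel 69% toward 255:
  R: 16 + 164.91 = 180.91 → 181
  G: 51 + 140.76 = 191.76 → 192
  B: 197 + 0.69×(255−197) = 197 + 40.02 = 237.02 → 237

rgb(181, 192, 237)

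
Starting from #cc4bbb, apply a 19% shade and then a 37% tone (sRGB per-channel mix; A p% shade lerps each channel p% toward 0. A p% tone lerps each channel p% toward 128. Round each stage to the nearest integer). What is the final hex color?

#cc4bbb is rgb(204, 75, 187).
Lerp each channel 19% toward 0:
  R: 204 + 0.19×(0−204) = 204 − 38.76 = 165.24 → 165
  G: 75 − 14.25 = 60.75 → 61
  B: 187 − 35.53 = 151.47 → 151
After the shade: rgb(165, 61, 151) = #a53d97.
A 37% tone moves each channel 37% toward 128:
  R: 165 + 0.37×(128−165) = 165 − 13.69 = 151.31 → 151
  G: 61 + 24.79 = 85.79 → 86
  B: 151 + 0.37×(128−151) = 151 − 8.51 = 142.49 → 142
rgb(151, 86, 142) = #97568e.

#97568e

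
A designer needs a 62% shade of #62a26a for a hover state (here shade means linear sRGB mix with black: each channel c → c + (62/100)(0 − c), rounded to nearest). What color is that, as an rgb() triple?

#62a26a is rgb(98, 162, 106).
Per channel, c → c + 0.62(0 − c):
  R: 98 + 0.62×(0−98) = 98 − 60.76 = 37.24 → 37
  G: 162 + 0.62×(0−162) = 162 − 100.44 = 61.56 → 62
  B: 106 − 65.72 = 40.28 → 40

rgb(37, 62, 40)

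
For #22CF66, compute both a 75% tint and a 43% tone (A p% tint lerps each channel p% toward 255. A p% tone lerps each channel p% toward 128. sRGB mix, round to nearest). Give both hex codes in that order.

#C8F3D9, #4AAD71

#22CF66 is rgb(34, 207, 102).
75% tint:
  R: 34 + 165.75 = 199.75 → 200
  G: 207 + 0.75×(255−207) = 207 + 36 = 243 → 243
  B: 102 + 0.75×(255−102) = 102 + 114.75 = 216.75 → 217
  → #C8F3D9
43% tone:
  R: 34 + 40.42 = 74.42 → 74
  G: 207 + 0.43×(128−207) = 207 − 33.97 = 173.03 → 173
  B: 102 + 0.43×(128−102) = 102 + 11.18 = 113.18 → 113
  → #4AAD71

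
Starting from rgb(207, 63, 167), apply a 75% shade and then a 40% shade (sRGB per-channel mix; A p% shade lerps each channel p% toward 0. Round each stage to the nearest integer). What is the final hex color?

#1f0a19

Lerp each channel 75% toward 0:
  R: 207 + 0.75×(0−207) = 207 − 155.25 = 51.75 → 52
  G: 63 + 0.75×(0−63) = 63 − 47.25 = 15.75 → 16
  B: 167 − 125.25 = 41.75 → 42
After the shade: rgb(52, 16, 42) = #34102a.
A 40% shade moves each channel 40% toward 0:
  R: 52 − 20.8 = 31.2 → 31
  G: 16 − 6.4 = 9.6 → 10
  B: 42 + 0.4×(0−42) = 42 − 16.8 = 25.2 → 25
rgb(31, 10, 25) = #1f0a19.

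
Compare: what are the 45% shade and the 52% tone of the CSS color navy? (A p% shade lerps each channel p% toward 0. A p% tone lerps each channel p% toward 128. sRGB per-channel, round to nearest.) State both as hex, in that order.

CSS navy is rgb(0, 0, 128).
45% shade:
  R: 0 + 0.45×(0−0) = 0 + 0 = 0 → 0
  G: 0 + 0.45×(0−0) = 0 + 0 = 0 → 0
  B: 128 − 57.6 = 70.4 → 70
  → #000046
52% tone:
  R: 0 + 0.52×(128−0) = 0 + 66.56 = 66.56 → 67
  G: 0 + 0.52×(128−0) = 0 + 66.56 = 66.56 → 67
  B: 128 + 0.52×(128−128) = 128 + 0 = 128 → 128
  → #434380

#000046, #434380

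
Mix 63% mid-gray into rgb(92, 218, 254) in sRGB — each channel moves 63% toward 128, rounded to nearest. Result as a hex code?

#73A1AF

Per channel, c → c + 0.63(128 − c):
  R: 92 + 22.68 = 114.68 → 115
  G: 218 + 0.63×(128−218) = 218 − 56.7 = 161.3 → 161
  B: 254 + 0.63×(128−254) = 254 − 79.38 = 174.62 → 175
rgb(115, 161, 175) = #73A1AF.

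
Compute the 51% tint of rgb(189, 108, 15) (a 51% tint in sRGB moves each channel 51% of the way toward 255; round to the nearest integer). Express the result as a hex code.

Per channel, c → c + 0.51(255 − c):
  R: 189 + 0.51×(255−189) = 189 + 33.66 = 222.66 → 223
  G: 108 + 0.51×(255−108) = 108 + 74.97 = 182.97 → 183
  B: 15 + 0.51×(255−15) = 15 + 122.4 = 137.4 → 137
rgb(223, 183, 137) = #dfb789.

#dfb789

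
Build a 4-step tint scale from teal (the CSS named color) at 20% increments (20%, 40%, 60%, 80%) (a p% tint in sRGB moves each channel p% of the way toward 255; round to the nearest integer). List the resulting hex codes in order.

CSS teal is rgb(0, 128, 128).
20%: (0 + 51 = 51→51, 128 + 25.4 = 153.4→153, 128 + 25.4 = 153.4→153) → #339999
40%: (0 + 102 = 102→102, 128 + 50.8 = 178.8→179, 128 + 50.8 = 178.8→179) → #66B3B3
60%: (0 + 153 = 153→153, 128 + 76.2 = 204.2→204, 128 + 76.2 = 204.2→204) → #99CCCC
80%: (0 + 204 = 204→204, 128 + 101.6 = 229.6→230, 128 + 101.6 = 229.6→230) → #CCE6E6

#339999, #66B3B3, #99CCCC, #CCE6E6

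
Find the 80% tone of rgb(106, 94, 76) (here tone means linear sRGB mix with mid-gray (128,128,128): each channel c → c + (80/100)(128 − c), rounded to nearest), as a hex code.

#7C7976

An 80% tone moves each channel 80% toward 128:
  R: 106 + 17.6 = 123.6 → 124
  G: 94 + 27.2 = 121.2 → 121
  B: 76 + 0.8×(128−76) = 76 + 41.6 = 117.6 → 118
rgb(124, 121, 118) = #7C7976.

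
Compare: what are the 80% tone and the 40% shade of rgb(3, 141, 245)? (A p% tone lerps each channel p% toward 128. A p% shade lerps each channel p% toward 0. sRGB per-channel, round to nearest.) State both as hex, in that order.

#678397, #025593

80% tone:
  R: 3 + 0.8×(128−3) = 3 + 100 = 103 → 103
  G: 141 + 0.8×(128−141) = 141 − 10.4 = 130.6 → 131
  B: 245 − 93.6 = 151.4 → 151
  → #678397
40% shade:
  R: 3 + 0.4×(0−3) = 3 − 1.2 = 1.8 → 2
  G: 141 − 56.4 = 84.6 → 85
  B: 245 − 98 = 147 → 147
  → #025593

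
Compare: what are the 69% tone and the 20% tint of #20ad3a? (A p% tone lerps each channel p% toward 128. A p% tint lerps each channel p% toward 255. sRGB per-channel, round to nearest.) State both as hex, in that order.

#628e6a, #4dbd61

#20ad3a is rgb(32, 173, 58).
69% tone:
  R: 32 + 66.24 = 98.24 → 98
  G: 173 + 0.69×(128−173) = 173 − 31.05 = 141.95 → 142
  B: 58 + 0.69×(128−58) = 58 + 48.3 = 106.3 → 106
  → #628e6a
20% tint:
  R: 32 + 44.6 = 76.6 → 77
  G: 173 + 0.2×(255−173) = 173 + 16.4 = 189.4 → 189
  B: 58 + 0.2×(255−58) = 58 + 39.4 = 97.4 → 97
  → #4dbd61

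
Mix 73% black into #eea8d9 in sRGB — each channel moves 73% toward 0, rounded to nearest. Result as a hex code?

#eea8d9 is rgb(238, 168, 217).
Lerp each channel 73% toward 0:
  R: 238 − 173.74 = 64.26 → 64
  G: 168 − 122.64 = 45.36 → 45
  B: 217 + 0.73×(0−217) = 217 − 158.41 = 58.59 → 59
rgb(64, 45, 59) = #402d3b.

#402d3b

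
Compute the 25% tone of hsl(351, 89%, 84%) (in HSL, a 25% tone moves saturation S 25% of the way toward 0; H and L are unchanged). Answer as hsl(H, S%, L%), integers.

hsl(351, 67%, 84%)

S moves 25% from 89 toward 0: 89 − 22.25 = 66.75 → 67.
H and L are unchanged.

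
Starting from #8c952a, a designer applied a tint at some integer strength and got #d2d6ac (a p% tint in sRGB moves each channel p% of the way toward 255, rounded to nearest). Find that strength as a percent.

#8c952a is rgb(140, 149, 42); #d2d6ac is rgb(210, 214, 172).
On the B channel (widest range): 172 ≈ 42 + (p/100)(255 − 42), so p ≈ 100×(172 − 42)/(255 − 42) = 13000/213 = 61.03.
p = 61 reproduces all three channels after rounding.

61%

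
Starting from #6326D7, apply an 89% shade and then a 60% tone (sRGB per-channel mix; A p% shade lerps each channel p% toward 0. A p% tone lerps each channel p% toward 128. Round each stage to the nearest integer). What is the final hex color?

#514E56

#6326D7 is rgb(99, 38, 215).
Per channel, c → c + 0.89(0 − c):
  R: 99 + 0.89×(0−99) = 99 − 88.11 = 10.89 → 11
  G: 38 + 0.89×(0−38) = 38 − 33.82 = 4.18 → 4
  B: 215 + 0.89×(0−215) = 215 − 191.35 = 23.65 → 24
After the shade: rgb(11, 4, 24) = #0B0418.
A 60% tone moves each channel 60% toward 128:
  R: 11 + 70.2 = 81.2 → 81
  G: 4 + 74.4 = 78.4 → 78
  B: 24 + 0.6×(128−24) = 24 + 62.4 = 86.4 → 86
rgb(81, 78, 86) = #514E56.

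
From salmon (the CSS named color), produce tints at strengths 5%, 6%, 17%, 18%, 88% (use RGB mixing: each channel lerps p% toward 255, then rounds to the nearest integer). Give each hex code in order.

CSS salmon is rgb(250, 128, 114).
5%: (250→250, 128 + 6.35 = 134.35→134, 114 + 7.05 = 121.05→121) → #FA8679
6%: (250→250, 128 + 7.62 = 135.62→136, 114 + 8.46 = 122.46→122) → #FA887A
17%: (250 + 0.85 = 250.85→251, 128 + 21.59 = 149.59→150, 114 + 23.97 = 137.97→138) → #FB968A
18%: (250 + 0.9 = 250.9→251, 128 + 22.86 = 150.86→151, 114 + 25.38 = 139.38→139) → #FB978B
88%: (250 + 4.4 = 254.4→254, 128 + 111.76 = 239.76→240, 114 + 124.08 = 238.08→238) → #FEF0EE

#FA8679, #FA887A, #FB968A, #FB978B, #FEF0EE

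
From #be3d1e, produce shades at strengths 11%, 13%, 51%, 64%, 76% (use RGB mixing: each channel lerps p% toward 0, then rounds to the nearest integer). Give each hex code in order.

#a9361b, #a5351a, #5d1e0f, #44160b, #2e0f07

#be3d1e is rgb(190, 61, 30).
11%: (190 − 20.9 = 169.1→169, 61 − 6.71 = 54.29→54, 30 − 3.3 = 26.7→27) → #a9361b
13%: (190 − 24.7 = 165.3→165, 61 − 7.93 = 53.07→53, 30 − 3.9 = 26.1→26) → #a5351a
51%: (190 − 96.9 = 93.1→93, 61 − 31.11 = 29.89→30, 30 − 15.3 = 14.7→15) → #5d1e0f
64%: (190 − 121.6 = 68.4→68, 61 − 39.04 = 21.96→22, 30 − 19.2 = 10.8→11) → #44160b
76%: (190 − 144.4 = 45.6→46, 61 − 46.36 = 14.64→15, 30 − 22.8 = 7.2→7) → #2e0f07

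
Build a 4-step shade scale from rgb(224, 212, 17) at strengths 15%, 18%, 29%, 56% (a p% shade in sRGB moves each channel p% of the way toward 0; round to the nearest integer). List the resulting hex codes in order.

15%: (224 − 33.6 = 190.4→190, 212 − 31.8 = 180.2→180, 17 − 2.55 = 14.45→14) → #BEB40E
18%: (224 − 40.32 = 183.68→184, 212 − 38.16 = 173.84→174, 17 − 3.06 = 13.94→14) → #B8AE0E
29%: (224 − 64.96 = 159.04→159, 212 − 61.48 = 150.52→151, 17 − 4.93 = 12.07→12) → #9F970C
56%: (224 − 125.44 = 98.56→99, 212 − 118.72 = 93.28→93, 17 − 9.52 = 7.48→7) → #635D07

#BEB40E, #B8AE0E, #9F970C, #635D07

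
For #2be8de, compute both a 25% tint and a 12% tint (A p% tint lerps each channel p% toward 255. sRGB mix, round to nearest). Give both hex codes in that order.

#60eee6, #44ebe2

#2be8de is rgb(43, 232, 222).
25% tint:
  R: 43 + 0.25×(255−43) = 43 + 53 = 96 → 96
  G: 232 + 5.75 = 237.75 → 238
  B: 222 + 8.25 = 230.25 → 230
  → #60eee6
12% tint:
  R: 43 + 0.12×(255−43) = 43 + 25.44 = 68.44 → 68
  G: 232 + 2.76 = 234.76 → 235
  B: 222 + 0.12×(255−222) = 222 + 3.96 = 225.96 → 226
  → #44ebe2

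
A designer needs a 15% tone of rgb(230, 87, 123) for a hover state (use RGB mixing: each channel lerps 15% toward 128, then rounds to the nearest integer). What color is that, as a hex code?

A 15% tone moves each channel 15% toward 128:
  R: 230 + 0.15×(128−230) = 230 − 15.3 = 214.7 → 215
  G: 87 + 0.15×(128−87) = 87 + 6.15 = 93.15 → 93
  B: 123 + 0.15×(128−123) = 123 + 0.75 = 123.75 → 124
rgb(215, 93, 124) = #d75d7c.

#d75d7c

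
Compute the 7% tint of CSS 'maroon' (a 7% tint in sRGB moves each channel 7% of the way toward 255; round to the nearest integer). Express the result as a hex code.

CSS maroon is rgb(128, 0, 0).
Per channel, c → c + 0.07(255 − c):
  R: 128 + 0.07×(255−128) = 128 + 8.89 = 136.89 → 137
  G: 0 + 0.07×(255−0) = 0 + 17.85 = 17.85 → 18
  B: 0 + 0.07×(255−0) = 0 + 17.85 = 17.85 → 18
rgb(137, 18, 18) = #891212.

#891212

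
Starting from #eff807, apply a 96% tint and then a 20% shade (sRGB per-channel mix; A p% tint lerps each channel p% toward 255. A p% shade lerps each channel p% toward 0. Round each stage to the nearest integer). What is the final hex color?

#eff807 is rgb(239, 248, 7).
Per channel, c → c + 0.96(255 − c):
  R: 239 + 15.36 = 254.36 → 254
  G: 248 + 6.72 = 254.72 → 255
  B: 7 + 0.96×(255−7) = 7 + 238.08 = 245.08 → 245
After the tint: rgb(254, 255, 245) = #fefff5.
Lerp each channel 20% toward 0:
  R: 254 − 50.8 = 203.2 → 203
  G: 255 − 51 = 204 → 204
  B: 245 + 0.2×(0−245) = 245 − 49 = 196 → 196
rgb(203, 204, 196) = #cbccc4.

#cbccc4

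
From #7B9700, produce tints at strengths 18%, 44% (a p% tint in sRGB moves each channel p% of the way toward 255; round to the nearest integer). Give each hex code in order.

#7B9700 is rgb(123, 151, 0).
18%: (123 + 23.76 = 146.76→147, 151 + 18.72 = 169.72→170, 0 + 45.9 = 45.9→46) → #93AA2E
44%: (123 + 58.08 = 181.08→181, 151 + 45.76 = 196.76→197, 0 + 112.2 = 112.2→112) → #B5C570

#93AA2E, #B5C570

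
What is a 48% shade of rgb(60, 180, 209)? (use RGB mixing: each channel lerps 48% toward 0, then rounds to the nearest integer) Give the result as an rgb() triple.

A 48% shade moves each channel 48% toward 0:
  R: 60 + 0.48×(0−60) = 60 − 28.8 = 31.2 → 31
  G: 180 − 86.4 = 93.6 → 94
  B: 209 − 100.32 = 108.68 → 109

rgb(31, 94, 109)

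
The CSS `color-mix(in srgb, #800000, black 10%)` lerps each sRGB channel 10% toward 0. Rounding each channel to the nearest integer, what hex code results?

#800000 is rgb(128, 0, 0).
Per channel, c → c + 0.1(0 − c):
  R: 128 + 0.1×(0−128) = 128 − 12.8 = 115.2 → 115
  G: 0 + 0.1×(0−0) = 0 + 0 = 0 → 0
  B: 0 + 0.1×(0−0) = 0 + 0 = 0 → 0
rgb(115, 0, 0) = #730000.

#730000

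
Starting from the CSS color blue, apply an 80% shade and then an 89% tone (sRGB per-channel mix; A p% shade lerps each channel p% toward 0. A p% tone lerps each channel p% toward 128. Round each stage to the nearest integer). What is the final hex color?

#727278

CSS blue is rgb(0, 0, 255).
Per channel, c → c + 0.8(0 − c):
  R: 0 + 0.8×(0−0) = 0 + 0 = 0 → 0
  G: 0 + 0 = 0 → 0
  B: 255 − 204 = 51 → 51
After the shade: rgb(0, 0, 51) = #000033.
Lerp each channel 89% toward 128:
  R: 0 + 0.89×(128−0) = 0 + 113.92 = 113.92 → 114
  G: 0 + 0.89×(128−0) = 0 + 113.92 = 113.92 → 114
  B: 51 + 68.53 = 119.53 → 120
rgb(114, 114, 120) = #727278.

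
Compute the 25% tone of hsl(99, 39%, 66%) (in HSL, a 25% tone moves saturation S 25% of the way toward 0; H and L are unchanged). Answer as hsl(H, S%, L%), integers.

hsl(99, 29%, 66%)

S moves 25% from 39 toward 0: 39 − 9.75 = 29.25 → 29.
H and L are unchanged.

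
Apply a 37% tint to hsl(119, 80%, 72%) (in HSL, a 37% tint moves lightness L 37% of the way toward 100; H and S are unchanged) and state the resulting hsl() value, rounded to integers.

hsl(119, 80%, 82%)

L moves 37% from 72 toward 100: 72 + 10.36 = 82.36 → 82.
H and S are unchanged.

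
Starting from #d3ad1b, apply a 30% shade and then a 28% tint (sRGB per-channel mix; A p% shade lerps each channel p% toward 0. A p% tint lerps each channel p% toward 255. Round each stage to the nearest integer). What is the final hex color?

#d3ad1b is rgb(211, 173, 27).
A 30% shade moves each channel 30% toward 0:
  R: 211 + 0.3×(0−211) = 211 − 63.3 = 147.7 → 148
  G: 173 − 51.9 = 121.1 → 121
  B: 27 + 0.3×(0−27) = 27 − 8.1 = 18.9 → 19
After the shade: rgb(148, 121, 19) = #947913.
A 28% tint moves each channel 28% toward 255:
  R: 148 + 29.96 = 177.96 → 178
  G: 121 + 37.52 = 158.52 → 159
  B: 19 + 66.08 = 85.08 → 85
rgb(178, 159, 85) = #b29f55.

#b29f55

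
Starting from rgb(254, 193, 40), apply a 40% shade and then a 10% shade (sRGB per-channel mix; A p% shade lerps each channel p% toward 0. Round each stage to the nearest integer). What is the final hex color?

A 40% shade moves each channel 40% toward 0:
  R: 254 − 101.6 = 152.4 → 152
  G: 193 + 0.4×(0−193) = 193 − 77.2 = 115.8 → 116
  B: 40 − 16 = 24 → 24
After the shade: rgb(152, 116, 24) = #987418.
Per channel, c → c + 0.1(0 − c):
  R: 152 − 15.2 = 136.8 → 137
  G: 116 + 0.1×(0−116) = 116 − 11.6 = 104.4 → 104
  B: 24 − 2.4 = 21.6 → 22
rgb(137, 104, 22) = #896816.

#896816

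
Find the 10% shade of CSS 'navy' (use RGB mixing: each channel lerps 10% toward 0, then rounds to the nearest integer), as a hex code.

CSS navy is rgb(0, 0, 128).
A 10% shade moves each channel 10% toward 0:
  R: 0 + 0.1×(0−0) = 0 + 0 = 0 → 0
  G: 0 + 0 = 0 → 0
  B: 128 + 0.1×(0−128) = 128 − 12.8 = 115.2 → 115
rgb(0, 0, 115) = #000073.

#000073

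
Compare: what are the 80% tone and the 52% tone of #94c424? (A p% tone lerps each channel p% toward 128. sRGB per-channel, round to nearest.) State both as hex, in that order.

#94c424 is rgb(148, 196, 36).
80% tone:
  R: 148 − 16 = 132 → 132
  G: 196 + 0.8×(128−196) = 196 − 54.4 = 141.6 → 142
  B: 36 + 0.8×(128−36) = 36 + 73.6 = 109.6 → 110
  → #848e6e
52% tone:
  R: 148 + 0.52×(128−148) = 148 − 10.4 = 137.6 → 138
  G: 196 − 35.36 = 160.64 → 161
  B: 36 + 47.84 = 83.84 → 84
  → #8aa154

#848e6e, #8aa154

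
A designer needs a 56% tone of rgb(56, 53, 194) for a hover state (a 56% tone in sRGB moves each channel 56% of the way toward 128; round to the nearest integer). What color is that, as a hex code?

A 56% tone moves each channel 56% toward 128:
  R: 56 + 0.56×(128−56) = 56 + 40.32 = 96.32 → 96
  G: 53 + 42 = 95 → 95
  B: 194 + 0.56×(128−194) = 194 − 36.96 = 157.04 → 157
rgb(96, 95, 157) = #605f9d.

#605f9d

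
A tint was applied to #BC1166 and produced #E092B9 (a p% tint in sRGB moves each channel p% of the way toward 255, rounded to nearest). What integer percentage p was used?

#BC1166 is rgb(188, 17, 102); #E092B9 is rgb(224, 146, 185).
On the G channel (widest range): 146 ≈ 17 + (p/100)(255 − 17), so p ≈ 100×(146 − 17)/(255 − 17) = 12900/238 = 54.20.
p = 54 reproduces all three channels after rounding.

54%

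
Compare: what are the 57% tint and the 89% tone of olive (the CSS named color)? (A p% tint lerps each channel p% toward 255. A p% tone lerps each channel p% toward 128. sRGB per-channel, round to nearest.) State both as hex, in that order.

CSS olive is rgb(128, 128, 0).
57% tint:
  R: 128 + 0.57×(255−128) = 128 + 72.39 = 200.39 → 200
  G: 128 + 0.57×(255−128) = 128 + 72.39 = 200.39 → 200
  B: 0 + 145.35 = 145.35 → 145
  → #c8c891
89% tone:
  R: 128 + 0.89×(128−128) = 128 + 0 = 128 → 128
  G: 128 + 0.89×(128−128) = 128 + 0 = 128 → 128
  B: 0 + 0.89×(128−0) = 0 + 113.92 = 113.92 → 114
  → #808072

#c8c891, #808072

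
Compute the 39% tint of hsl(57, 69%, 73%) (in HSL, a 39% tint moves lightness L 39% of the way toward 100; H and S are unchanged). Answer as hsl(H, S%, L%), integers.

hsl(57, 69%, 84%)

L moves 39% from 73 toward 100: 73 + 10.53 = 83.53 → 84.
H and S are unchanged.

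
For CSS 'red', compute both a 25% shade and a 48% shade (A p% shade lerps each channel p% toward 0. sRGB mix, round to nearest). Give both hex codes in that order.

#bf0000, #850000

CSS red is rgb(255, 0, 0).
25% shade:
  R: 255 − 63.75 = 191.25 → 191
  G: 0 + 0.25×(0−0) = 0 + 0 = 0 → 0
  B: 0 + 0 = 0 → 0
  → #bf0000
48% shade:
  R: 255 + 0.48×(0−255) = 255 − 122.4 = 132.6 → 133
  G: 0 + 0 = 0 → 0
  B: 0 + 0.48×(0−0) = 0 + 0 = 0 → 0
  → #850000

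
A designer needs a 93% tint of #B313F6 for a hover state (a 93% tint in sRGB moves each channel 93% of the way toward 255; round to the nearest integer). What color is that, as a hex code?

#B313F6 is rgb(179, 19, 246).
A 93% tint moves each channel 93% toward 255:
  R: 179 + 0.93×(255−179) = 179 + 70.68 = 249.68 → 250
  G: 19 + 0.93×(255−19) = 19 + 219.48 = 238.48 → 238
  B: 246 + 0.93×(255−246) = 246 + 8.37 = 254.37 → 254
rgb(250, 238, 254) = #FAEEFE.

#FAEEFE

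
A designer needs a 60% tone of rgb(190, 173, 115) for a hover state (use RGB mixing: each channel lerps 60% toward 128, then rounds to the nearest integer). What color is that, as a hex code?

Lerp each channel 60% toward 128:
  R: 190 + 0.6×(128−190) = 190 − 37.2 = 152.8 → 153
  G: 173 − 27 = 146 → 146
  B: 115 + 7.8 = 122.8 → 123
rgb(153, 146, 123) = #99927B.

#99927B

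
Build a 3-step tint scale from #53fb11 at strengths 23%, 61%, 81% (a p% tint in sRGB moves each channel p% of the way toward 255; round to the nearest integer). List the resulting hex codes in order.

#7bfc48, #bcfda2, #defed2

#53fb11 is rgb(83, 251, 17).
23%: (83 + 39.56 = 122.56→123, 251 + 0.92 = 251.92→252, 17 + 54.74 = 71.74→72) → #7bfc48
61%: (83 + 104.92 = 187.92→188, 251 + 2.44 = 253.44→253, 17 + 145.18 = 162.18→162) → #bcfda2
81%: (83 + 139.32 = 222.32→222, 251 + 3.24 = 254.24→254, 17 + 192.78 = 209.78→210) → #defed2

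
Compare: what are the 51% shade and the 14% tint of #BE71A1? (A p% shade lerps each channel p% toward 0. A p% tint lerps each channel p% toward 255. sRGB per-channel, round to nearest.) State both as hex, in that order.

#5D374F, #C785AE

#BE71A1 is rgb(190, 113, 161).
51% shade:
  R: 190 + 0.51×(0−190) = 190 − 96.9 = 93.1 → 93
  G: 113 + 0.51×(0−113) = 113 − 57.63 = 55.37 → 55
  B: 161 − 82.11 = 78.89 → 79
  → #5D374F
14% tint:
  R: 190 + 9.1 = 199.1 → 199
  G: 113 + 0.14×(255−113) = 113 + 19.88 = 132.88 → 133
  B: 161 + 0.14×(255−161) = 161 + 13.16 = 174.16 → 174
  → #C785AE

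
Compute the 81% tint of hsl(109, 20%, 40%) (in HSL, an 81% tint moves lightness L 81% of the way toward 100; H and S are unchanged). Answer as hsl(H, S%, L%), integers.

hsl(109, 20%, 89%)

L moves 81% from 40 toward 100: 40 + 48.6 = 88.6 → 89.
H and S are unchanged.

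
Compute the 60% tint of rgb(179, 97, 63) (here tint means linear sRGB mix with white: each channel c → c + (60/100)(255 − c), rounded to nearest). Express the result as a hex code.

A 60% tint moves each channel 60% toward 255:
  R: 179 + 0.6×(255−179) = 179 + 45.6 = 224.6 → 225
  G: 97 + 94.8 = 191.8 → 192
  B: 63 + 115.2 = 178.2 → 178
rgb(225, 192, 178) = #E1C0B2.

#E1C0B2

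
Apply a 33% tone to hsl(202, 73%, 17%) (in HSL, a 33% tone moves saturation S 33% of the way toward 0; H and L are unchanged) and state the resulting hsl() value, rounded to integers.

S moves 33% from 73 toward 0: 73 − 24.09 = 48.91 → 49.
H and L are unchanged.

hsl(202, 49%, 17%)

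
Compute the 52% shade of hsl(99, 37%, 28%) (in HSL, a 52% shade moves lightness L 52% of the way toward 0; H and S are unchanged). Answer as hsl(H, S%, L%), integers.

L moves 52% from 28 toward 0: 28 − 14.56 = 13.44 → 13.
H and S are unchanged.

hsl(99, 37%, 13%)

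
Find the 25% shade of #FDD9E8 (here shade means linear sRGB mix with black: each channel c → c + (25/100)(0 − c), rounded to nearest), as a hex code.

#FDD9E8 is rgb(253, 217, 232).
Per channel, c → c + 0.25(0 − c):
  R: 253 − 63.25 = 189.75 → 190
  G: 217 + 0.25×(0−217) = 217 − 54.25 = 162.75 → 163
  B: 232 + 0.25×(0−232) = 232 − 58 = 174 → 174
rgb(190, 163, 174) = #BEA3AE.

#BEA3AE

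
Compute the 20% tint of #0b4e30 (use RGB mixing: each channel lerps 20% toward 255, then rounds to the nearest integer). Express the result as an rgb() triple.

rgb(60, 113, 89)

#0b4e30 is rgb(11, 78, 48).
Lerp each channel 20% toward 255:
  R: 11 + 48.8 = 59.8 → 60
  G: 78 + 0.2×(255−78) = 78 + 35.4 = 113.4 → 113
  B: 48 + 41.4 = 89.4 → 89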